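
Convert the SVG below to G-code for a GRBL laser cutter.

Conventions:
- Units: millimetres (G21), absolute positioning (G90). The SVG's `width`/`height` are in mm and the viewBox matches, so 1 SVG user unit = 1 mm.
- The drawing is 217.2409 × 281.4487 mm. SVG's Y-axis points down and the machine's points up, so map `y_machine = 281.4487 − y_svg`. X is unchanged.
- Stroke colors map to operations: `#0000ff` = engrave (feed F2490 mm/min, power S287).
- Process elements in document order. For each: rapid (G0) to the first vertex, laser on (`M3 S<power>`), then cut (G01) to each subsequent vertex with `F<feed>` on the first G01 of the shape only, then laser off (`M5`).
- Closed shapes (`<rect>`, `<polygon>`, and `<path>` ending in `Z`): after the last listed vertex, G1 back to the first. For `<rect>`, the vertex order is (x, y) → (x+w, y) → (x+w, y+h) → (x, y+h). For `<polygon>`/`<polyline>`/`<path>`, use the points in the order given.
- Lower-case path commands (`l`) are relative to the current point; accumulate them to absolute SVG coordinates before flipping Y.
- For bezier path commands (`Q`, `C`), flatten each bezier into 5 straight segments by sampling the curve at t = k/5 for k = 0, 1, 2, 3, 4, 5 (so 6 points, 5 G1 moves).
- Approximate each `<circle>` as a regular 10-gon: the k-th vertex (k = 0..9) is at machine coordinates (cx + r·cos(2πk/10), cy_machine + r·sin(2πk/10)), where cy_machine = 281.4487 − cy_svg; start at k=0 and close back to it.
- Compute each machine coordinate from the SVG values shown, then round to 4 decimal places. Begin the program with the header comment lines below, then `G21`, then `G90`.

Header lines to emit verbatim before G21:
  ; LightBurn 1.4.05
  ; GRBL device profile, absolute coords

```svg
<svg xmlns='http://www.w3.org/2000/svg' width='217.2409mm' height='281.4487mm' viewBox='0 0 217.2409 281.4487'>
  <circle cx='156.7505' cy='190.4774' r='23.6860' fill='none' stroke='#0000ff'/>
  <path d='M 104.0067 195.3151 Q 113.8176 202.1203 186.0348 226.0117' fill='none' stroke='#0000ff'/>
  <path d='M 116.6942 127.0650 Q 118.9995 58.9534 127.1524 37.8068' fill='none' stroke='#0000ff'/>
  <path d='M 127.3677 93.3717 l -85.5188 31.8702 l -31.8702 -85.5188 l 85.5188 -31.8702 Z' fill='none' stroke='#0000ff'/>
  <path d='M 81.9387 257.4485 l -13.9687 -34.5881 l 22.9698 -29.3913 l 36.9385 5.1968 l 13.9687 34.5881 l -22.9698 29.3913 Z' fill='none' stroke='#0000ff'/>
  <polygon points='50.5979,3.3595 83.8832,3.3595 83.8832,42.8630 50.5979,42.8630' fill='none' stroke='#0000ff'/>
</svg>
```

; LightBurn 1.4.05
; GRBL device profile, absolute coords
G21
G90
G0 X180.4365 Y90.9713
M3 S287
G01 X175.9129 Y104.8936 F2490
G01 X164.0699 Y113.4980
G01 X149.4311 Y113.4980
G01 X137.5881 Y104.8936
G01 X133.0645 Y90.9713
G01 X137.5881 Y77.0490
G01 X149.4311 Y68.4446
G01 X164.0699 Y68.4446
G01 X175.9129 Y77.0490
G01 X180.4365 Y90.9713
M5
G0 X104.0067 Y86.1336
M3 S287
G01 X110.4273 Y82.7281 F2490
G01 X121.8404 Y77.9556
G01 X138.2460 Y71.8163
G01 X159.6442 Y64.3101
G01 X186.0348 Y55.4370
M5
G0 X116.6942 Y154.3837
M3 S287
G01 X117.8502 Y179.7497 F2490
G01 X119.4741 Y201.3586
G01 X121.5657 Y219.2102
G01 X124.1251 Y233.3047
G01 X127.1524 Y243.6419
M5
G0 X127.3677 Y188.0770
M3 S287
G01 X41.8489 Y156.2068 F2490
G01 X9.9787 Y241.7256
G01 X95.4975 Y273.5958
G01 X127.3677 Y188.0770
M5
G0 X81.9387 Y24.0002
M3 S287
G01 X67.9700 Y58.5883 F2490
G01 X90.9398 Y87.9796
G01 X127.8783 Y82.7828
G01 X141.8470 Y48.1947
G01 X118.8772 Y18.8034
G01 X81.9387 Y24.0002
M5
G0 X50.5979 Y278.0892
M3 S287
G01 X83.8832 Y278.0892 F2490
G01 X83.8832 Y238.5857
G01 X50.5979 Y238.5857
G01 X50.5979 Y278.0892
M5

1 u = 1 mm; y_m = 281.4487 − y.

[1] `<circle>` circle, #0000ff→engrave S287 F2490: (180.4365,90.9713) → (175.9129,104.8936) → (164.0699,113.4980) → (149.4311,113.4980) → (137.5881,104.8936) → (133.0645,90.9713) → (137.5881,77.0490) → (149.4311,68.4446) → (164.0699,68.4446) → (175.9129,77.0490) → (180.4365,90.9713) (closed)

[2] `<path>` quadratic bezier, #0000ff→engrave S287 F2490: (104.0067,86.1336) → (110.4273,82.7281) → (121.8404,77.9556) → (138.2460,71.8163) → (159.6442,64.3101) → (186.0348,55.4370)

[3] `<path>` quadratic bezier, #0000ff→engrave S287 F2490: (116.6942,154.3837) → (117.8502,179.7497) → (119.4741,201.3586) → (121.5657,219.2102) → (124.1251,233.3047) → (127.1524,243.6419)

[4] `<path>` regular polygon, #0000ff→engrave S287 F2490: (127.3677,188.0770) → (41.8489,156.2068) → (9.9787,241.7256) → (95.4975,273.5958) → (127.3677,188.0770) (closed)

[5] `<path>` regular polygon, #0000ff→engrave S287 F2490: (81.9387,24.0002) → (67.9700,58.5883) → (90.9398,87.9796) → (127.8783,82.7828) → (141.8470,48.1947) → (118.8772,18.8034) → (81.9387,24.0002) (closed)

[6] `<polygon>` rectangle, #0000ff→engrave S287 F2490: (50.5979,278.0892) → (83.8832,278.0892) → (83.8832,238.5857) → (50.5979,238.5857) → (50.5979,278.0892) (closed)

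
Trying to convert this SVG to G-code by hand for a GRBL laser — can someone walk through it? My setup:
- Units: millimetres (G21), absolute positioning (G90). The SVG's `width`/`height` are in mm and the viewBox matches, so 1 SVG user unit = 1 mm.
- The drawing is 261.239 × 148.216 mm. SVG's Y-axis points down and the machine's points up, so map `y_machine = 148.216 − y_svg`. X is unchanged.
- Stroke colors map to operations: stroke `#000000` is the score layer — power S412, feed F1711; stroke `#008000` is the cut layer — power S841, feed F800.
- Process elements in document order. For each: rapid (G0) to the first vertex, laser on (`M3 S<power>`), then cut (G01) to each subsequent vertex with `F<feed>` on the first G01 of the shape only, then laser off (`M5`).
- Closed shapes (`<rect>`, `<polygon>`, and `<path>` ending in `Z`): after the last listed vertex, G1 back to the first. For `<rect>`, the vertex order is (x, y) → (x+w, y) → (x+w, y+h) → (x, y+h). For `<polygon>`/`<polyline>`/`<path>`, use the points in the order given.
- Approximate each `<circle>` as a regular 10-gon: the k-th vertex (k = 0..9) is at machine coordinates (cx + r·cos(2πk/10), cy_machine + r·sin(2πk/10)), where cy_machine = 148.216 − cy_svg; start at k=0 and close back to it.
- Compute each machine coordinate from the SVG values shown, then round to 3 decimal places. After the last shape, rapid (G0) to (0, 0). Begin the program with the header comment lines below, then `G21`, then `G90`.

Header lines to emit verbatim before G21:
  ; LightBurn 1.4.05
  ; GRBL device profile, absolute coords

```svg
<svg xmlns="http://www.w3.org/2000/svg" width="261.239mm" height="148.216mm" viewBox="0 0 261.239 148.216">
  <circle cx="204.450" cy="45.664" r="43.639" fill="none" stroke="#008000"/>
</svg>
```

; LightBurn 1.4.05
; GRBL device profile, absolute coords
G21
G90
G0 X248.089 Y102.552
M3 S841
G01 X239.755 Y128.202 F800
G01 X217.935 Y144.055
G01 X190.965 Y144.055
G01 X169.145 Y128.202
G01 X160.811 Y102.552
G01 X169.145 Y76.902
G01 X190.965 Y61.049
G01 X217.935 Y61.049
G01 X239.755 Y76.902
G01 X248.089 Y102.552
M5
G0 X0.000 Y0.000

Since the viewBox matches the mm dimensions, user units are millimetres directly. The only transform is the Y-flip y_m = 148.216 − y_svg.

Shape 1 is a circle drawn with `<circle>`. Its stroke #008000 means cut at S841, F800. After flipping Y the toolpath is (248.089,102.552) → (239.755,128.202) → (217.935,144.055) → (190.965,144.055) → (169.145,128.202) → (160.811,102.552) → (169.145,76.902) → (190.965,61.049) → (217.935,61.049) → (239.755,76.902) → (248.089,102.552), returning to the start.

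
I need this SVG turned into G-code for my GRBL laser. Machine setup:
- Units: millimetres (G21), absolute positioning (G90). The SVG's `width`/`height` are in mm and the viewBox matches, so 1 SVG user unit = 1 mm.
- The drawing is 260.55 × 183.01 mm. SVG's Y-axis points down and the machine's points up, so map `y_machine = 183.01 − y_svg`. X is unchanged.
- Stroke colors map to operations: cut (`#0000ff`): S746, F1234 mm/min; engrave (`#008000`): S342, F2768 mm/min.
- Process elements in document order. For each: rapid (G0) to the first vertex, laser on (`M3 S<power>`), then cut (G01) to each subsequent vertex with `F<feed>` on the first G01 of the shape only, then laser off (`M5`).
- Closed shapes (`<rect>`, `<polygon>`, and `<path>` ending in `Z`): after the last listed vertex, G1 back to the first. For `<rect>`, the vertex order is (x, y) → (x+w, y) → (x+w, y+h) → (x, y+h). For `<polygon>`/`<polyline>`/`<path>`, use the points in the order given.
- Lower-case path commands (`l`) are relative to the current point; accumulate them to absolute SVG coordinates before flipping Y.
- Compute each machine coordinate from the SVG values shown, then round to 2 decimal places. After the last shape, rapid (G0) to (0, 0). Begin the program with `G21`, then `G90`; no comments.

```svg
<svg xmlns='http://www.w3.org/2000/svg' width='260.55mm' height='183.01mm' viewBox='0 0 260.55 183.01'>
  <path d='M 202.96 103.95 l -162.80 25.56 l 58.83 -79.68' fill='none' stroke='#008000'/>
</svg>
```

G21
G90
G0 X202.96 Y79.06
M3 S342
G01 X40.16 Y53.50 F2768
G01 X98.99 Y133.18
M5
G0 X0.00 Y0.00

viewBox `0 0 260.55 183.01` with mm width/height → 1 unit = 1 mm. Flip: y_m = 183.01 − y_svg.

**Shape 1** — `<path>` open polyline, stroke `#008000` → engrave (S342, F2768). Machine vertices: (202.96,79.06) → (40.16,53.50) → (98.99,133.18). Open path.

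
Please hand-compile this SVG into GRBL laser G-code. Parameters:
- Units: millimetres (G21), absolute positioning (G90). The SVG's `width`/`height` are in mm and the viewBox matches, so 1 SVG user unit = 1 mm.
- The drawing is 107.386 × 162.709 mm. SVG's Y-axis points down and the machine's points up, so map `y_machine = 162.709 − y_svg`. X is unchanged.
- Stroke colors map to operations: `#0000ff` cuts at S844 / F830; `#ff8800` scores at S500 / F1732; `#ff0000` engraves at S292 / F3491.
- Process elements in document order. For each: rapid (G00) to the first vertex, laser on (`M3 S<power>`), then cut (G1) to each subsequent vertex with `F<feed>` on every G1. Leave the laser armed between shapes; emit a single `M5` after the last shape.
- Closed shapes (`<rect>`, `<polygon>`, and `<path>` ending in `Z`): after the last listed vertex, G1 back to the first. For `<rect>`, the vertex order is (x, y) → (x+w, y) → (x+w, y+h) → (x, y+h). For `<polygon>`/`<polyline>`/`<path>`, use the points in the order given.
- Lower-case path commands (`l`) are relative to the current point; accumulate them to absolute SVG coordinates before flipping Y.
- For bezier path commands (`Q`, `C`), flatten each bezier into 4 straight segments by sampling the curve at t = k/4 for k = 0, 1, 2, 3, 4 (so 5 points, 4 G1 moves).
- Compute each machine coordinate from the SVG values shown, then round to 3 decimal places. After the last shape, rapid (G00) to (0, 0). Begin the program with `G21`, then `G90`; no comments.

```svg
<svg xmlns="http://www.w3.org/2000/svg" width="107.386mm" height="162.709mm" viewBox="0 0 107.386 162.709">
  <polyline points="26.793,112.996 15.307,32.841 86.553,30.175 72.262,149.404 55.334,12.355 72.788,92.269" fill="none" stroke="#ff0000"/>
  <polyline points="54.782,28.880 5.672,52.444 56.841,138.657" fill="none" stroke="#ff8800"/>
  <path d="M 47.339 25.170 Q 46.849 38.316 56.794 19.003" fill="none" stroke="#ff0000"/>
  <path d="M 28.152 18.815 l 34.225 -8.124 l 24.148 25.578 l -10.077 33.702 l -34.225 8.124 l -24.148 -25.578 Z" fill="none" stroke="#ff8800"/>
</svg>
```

G21
G90
G00 X26.793 Y49.713
M3 S292
G1 X15.307 Y129.868 F3491
G1 X86.553 Y132.534 F3491
G1 X72.262 Y13.305 F3491
G1 X55.334 Y150.354 F3491
G1 X72.788 Y70.440 F3491
G00 X54.782 Y133.829
M3 S500
G1 X5.672 Y110.265 F1732
G1 X56.841 Y24.052 F1732
G00 X47.339 Y137.539
M3 S292
G1 X47.746 Y132.995 F3491
G1 X49.458 Y132.508 F3491
G1 X52.474 Y136.078 F3491
G1 X56.794 Y143.706 F3491
G00 X28.152 Y143.894
M3 S500
G1 X62.377 Y152.018 F1732
G1 X86.525 Y126.440 F1732
G1 X76.448 Y92.738 F1732
G1 X42.223 Y84.614 F1732
G1 X18.075 Y110.192 F1732
G1 X28.152 Y143.894 F1732
M5
G00 X0.000 Y0.000

1 u = 1 mm; y_m = 162.709 − y.

[1] `<polyline>` open polyline, #ff0000→engrave S292 F3491: (26.793,49.713) → (15.307,129.868) → (86.553,132.534) → (72.262,13.305) → (55.334,150.354) → (72.788,70.440)

[2] `<polyline>` open polyline, #ff8800→score S500 F1732: (54.782,133.829) → (5.672,110.265) → (56.841,24.052)

[3] `<path>` quadratic bezier, #ff0000→engrave S292 F3491: (47.339,137.539) → (47.746,132.995) → (49.458,132.508) → (52.474,136.078) → (56.794,143.706)

[4] `<path>` regular polygon, #ff8800→score S500 F1732: (28.152,143.894) → (62.377,152.018) → (86.525,126.440) → (76.448,92.738) → (42.223,84.614) → (18.075,110.192) → (28.152,143.894) (closed)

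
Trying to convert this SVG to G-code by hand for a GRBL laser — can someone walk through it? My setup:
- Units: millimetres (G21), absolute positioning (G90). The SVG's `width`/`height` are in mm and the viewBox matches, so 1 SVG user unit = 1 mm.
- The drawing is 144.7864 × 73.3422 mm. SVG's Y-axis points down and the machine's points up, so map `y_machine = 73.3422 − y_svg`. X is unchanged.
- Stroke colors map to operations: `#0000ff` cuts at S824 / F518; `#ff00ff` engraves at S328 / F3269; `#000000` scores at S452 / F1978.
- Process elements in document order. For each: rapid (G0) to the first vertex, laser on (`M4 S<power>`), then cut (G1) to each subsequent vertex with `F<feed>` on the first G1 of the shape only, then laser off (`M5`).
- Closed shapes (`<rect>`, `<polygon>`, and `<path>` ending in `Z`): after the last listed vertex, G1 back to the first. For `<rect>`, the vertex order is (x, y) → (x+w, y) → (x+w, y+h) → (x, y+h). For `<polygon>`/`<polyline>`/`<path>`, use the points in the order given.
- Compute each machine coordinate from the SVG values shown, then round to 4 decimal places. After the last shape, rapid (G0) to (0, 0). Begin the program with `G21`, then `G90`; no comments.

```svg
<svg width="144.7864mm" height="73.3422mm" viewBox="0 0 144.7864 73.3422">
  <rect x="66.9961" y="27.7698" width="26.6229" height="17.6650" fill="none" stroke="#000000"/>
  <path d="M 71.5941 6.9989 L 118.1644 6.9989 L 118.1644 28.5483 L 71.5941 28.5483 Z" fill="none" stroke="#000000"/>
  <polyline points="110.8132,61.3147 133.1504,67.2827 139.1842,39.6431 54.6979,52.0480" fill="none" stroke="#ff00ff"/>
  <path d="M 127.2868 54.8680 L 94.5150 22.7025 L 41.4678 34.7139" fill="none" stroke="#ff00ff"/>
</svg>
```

G21
G90
G0 X66.9961 Y45.5724
M4 S452
G1 X93.6190 Y45.5724 F1978
G1 X93.6190 Y27.9074
G1 X66.9961 Y27.9074
G1 X66.9961 Y45.5724
M5
G0 X71.5941 Y66.3433
M4 S452
G1 X118.1644 Y66.3433 F1978
G1 X118.1644 Y44.7939
G1 X71.5941 Y44.7939
G1 X71.5941 Y66.3433
M5
G0 X110.8132 Y12.0275
M4 S328
G1 X133.1504 Y6.0595 F3269
G1 X139.1842 Y33.6991
G1 X54.6979 Y21.2942
M5
G0 X127.2868 Y18.4742
M4 S328
G1 X94.5150 Y50.6397 F3269
G1 X41.4678 Y38.6283
M5
G0 X0.0000 Y0.0000

1 u = 1 mm; y_m = 73.3422 − y.

[1] `<rect>` rectangle, #000000→score S452 F1978: (66.9961,45.5724) → (93.6190,45.5724) → (93.6190,27.9074) → (66.9961,27.9074) → (66.9961,45.5724) (closed)

[2] `<path>` rectangle, #000000→score S452 F1978: (71.5941,66.3433) → (118.1644,66.3433) → (118.1644,44.7939) → (71.5941,44.7939) → (71.5941,66.3433) (closed)

[3] `<polyline>` open polyline, #ff00ff→engrave S328 F3269: (110.8132,12.0275) → (133.1504,6.0595) → (139.1842,33.6991) → (54.6979,21.2942)

[4] `<path>` open polyline, #ff00ff→engrave S328 F3269: (127.2868,18.4742) → (94.5150,50.6397) → (41.4678,38.6283)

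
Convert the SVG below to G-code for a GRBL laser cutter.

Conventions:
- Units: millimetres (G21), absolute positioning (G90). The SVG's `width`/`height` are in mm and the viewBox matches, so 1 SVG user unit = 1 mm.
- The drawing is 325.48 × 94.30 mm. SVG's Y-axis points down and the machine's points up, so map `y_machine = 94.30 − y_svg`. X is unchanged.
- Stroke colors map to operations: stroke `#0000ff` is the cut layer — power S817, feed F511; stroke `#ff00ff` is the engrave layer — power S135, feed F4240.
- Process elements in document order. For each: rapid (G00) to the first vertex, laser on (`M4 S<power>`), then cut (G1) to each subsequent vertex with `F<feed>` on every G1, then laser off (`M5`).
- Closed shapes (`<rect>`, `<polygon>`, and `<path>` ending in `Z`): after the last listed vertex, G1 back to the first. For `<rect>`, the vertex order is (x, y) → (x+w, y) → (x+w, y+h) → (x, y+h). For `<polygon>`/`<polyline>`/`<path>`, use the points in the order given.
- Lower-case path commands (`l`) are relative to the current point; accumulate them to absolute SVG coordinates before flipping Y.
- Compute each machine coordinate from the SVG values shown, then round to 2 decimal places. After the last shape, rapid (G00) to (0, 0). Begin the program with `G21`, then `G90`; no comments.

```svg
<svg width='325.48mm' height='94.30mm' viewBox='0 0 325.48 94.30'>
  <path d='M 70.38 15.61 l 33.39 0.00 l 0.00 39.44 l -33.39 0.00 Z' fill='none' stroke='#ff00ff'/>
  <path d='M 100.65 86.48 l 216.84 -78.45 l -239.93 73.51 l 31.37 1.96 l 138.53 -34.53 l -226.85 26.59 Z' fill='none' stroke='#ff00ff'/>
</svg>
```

1 u = 1 mm; y_m = 94.30 − y.

[1] `<path>` rectangle, #ff00ff→engrave S135 F4240: (70.38,78.69) → (103.77,78.69) → (103.77,39.25) → (70.38,39.25) → (70.38,78.69) (closed)

[2] `<path>` closed polygon, #ff00ff→engrave S135 F4240: (100.65,7.82) → (317.49,86.27) → (77.56,12.76) → (108.93,10.80) → (247.46,45.33) → (20.61,18.74) → (100.65,7.82) (closed)

G21
G90
G00 X70.38 Y78.69
M4 S135
G1 X103.77 Y78.69 F4240
G1 X103.77 Y39.25 F4240
G1 X70.38 Y39.25 F4240
G1 X70.38 Y78.69 F4240
M5
G00 X100.65 Y7.82
M4 S135
G1 X317.49 Y86.27 F4240
G1 X77.56 Y12.76 F4240
G1 X108.93 Y10.80 F4240
G1 X247.46 Y45.33 F4240
G1 X20.61 Y18.74 F4240
G1 X100.65 Y7.82 F4240
M5
G00 X0.00 Y0.00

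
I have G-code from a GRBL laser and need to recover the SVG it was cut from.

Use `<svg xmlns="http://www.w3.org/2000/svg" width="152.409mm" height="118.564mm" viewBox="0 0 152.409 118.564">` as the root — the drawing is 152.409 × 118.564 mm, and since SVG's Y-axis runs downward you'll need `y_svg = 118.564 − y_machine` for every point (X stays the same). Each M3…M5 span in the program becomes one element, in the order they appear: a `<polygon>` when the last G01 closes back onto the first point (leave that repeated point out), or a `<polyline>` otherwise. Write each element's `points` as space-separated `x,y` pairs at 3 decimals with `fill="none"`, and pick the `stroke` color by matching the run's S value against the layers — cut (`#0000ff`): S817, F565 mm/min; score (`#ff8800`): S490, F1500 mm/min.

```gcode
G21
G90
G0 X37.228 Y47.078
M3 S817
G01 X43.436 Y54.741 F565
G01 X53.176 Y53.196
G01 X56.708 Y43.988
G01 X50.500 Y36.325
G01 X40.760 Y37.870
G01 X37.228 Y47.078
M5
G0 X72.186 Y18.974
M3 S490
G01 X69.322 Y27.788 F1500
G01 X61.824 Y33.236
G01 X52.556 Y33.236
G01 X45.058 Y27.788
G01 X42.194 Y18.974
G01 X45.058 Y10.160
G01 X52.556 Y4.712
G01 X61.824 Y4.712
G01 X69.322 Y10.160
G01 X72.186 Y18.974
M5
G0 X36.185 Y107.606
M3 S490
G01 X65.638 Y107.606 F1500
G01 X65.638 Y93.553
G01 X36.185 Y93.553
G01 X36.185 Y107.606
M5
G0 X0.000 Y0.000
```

<svg xmlns="http://www.w3.org/2000/svg" width="152.409mm" height="118.564mm" viewBox="0 0 152.409 118.564">
  <polygon points="37.228,71.486 43.436,63.823 53.176,65.368 56.708,74.576 50.500,82.239 40.760,80.694" fill="none" stroke="#0000ff"/>
  <polygon points="72.186,99.590 69.322,90.776 61.824,85.328 52.556,85.328 45.058,90.776 42.194,99.590 45.058,108.404 52.556,113.852 61.824,113.852 69.322,108.404" fill="none" stroke="#ff8800"/>
  <polygon points="36.185,10.958 65.638,10.958 65.638,25.011 36.185,25.011" fill="none" stroke="#ff8800"/>
</svg>

Each laser-on run becomes one SVG element. Flip Y back into SVG space with y_svg = 118.564 − y_machine.

Run 1: S817 ⇒ cut layer `#0000ff`. The run returns to its start, so emit a `<polygon>` with points (Y-flipped): 37.228,71.486 43.436,63.823 53.176,65.368 56.708,74.576 50.500,82.239 40.760,80.694.

Run 2: power S490 maps to stroke `#ff8800` (score). The run returns to its start, so emit a `<polygon>` with points (Y-flipped): 72.186,99.590 69.322,90.776 61.824,85.328 52.556,85.328 45.058,90.776 42.194,99.590 45.058,108.404 52.556,113.852 61.824,113.852 69.322,108.404.

Run 3: power S490 maps to stroke `#ff8800` (score). The run returns to its start, so emit a `<polygon>` with points (Y-flipped): 36.185,10.958 65.638,10.958 65.638,25.011 36.185,25.011.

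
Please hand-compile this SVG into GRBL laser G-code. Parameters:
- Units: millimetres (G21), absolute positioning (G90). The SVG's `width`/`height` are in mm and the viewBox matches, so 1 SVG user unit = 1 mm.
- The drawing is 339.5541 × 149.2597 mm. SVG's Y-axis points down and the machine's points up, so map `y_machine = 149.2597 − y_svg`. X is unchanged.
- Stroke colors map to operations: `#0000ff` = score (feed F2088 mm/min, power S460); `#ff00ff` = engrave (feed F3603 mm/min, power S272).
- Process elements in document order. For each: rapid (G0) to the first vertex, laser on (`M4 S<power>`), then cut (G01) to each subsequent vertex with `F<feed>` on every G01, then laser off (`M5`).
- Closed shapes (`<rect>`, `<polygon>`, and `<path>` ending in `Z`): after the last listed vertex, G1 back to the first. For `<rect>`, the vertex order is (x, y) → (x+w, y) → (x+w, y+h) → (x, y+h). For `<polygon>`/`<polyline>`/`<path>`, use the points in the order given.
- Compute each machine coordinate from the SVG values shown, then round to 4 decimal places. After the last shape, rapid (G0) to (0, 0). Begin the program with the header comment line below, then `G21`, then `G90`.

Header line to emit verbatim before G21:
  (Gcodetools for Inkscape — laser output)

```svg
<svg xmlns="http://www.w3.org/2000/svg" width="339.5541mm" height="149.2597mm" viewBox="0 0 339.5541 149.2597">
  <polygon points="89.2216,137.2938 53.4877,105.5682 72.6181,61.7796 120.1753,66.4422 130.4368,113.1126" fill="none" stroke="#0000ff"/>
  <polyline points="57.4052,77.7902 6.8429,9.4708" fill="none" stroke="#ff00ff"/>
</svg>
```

Since the viewBox matches the mm dimensions, user units are millimetres directly. The only transform is the Y-flip y_m = 149.2597 − y_svg.

Shape 1 is a regular polygon drawn with `<polygon>`. Its stroke #0000ff means score at S460, F2088. After flipping Y the toolpath is (89.2216,11.9659) → (53.4877,43.6915) → (72.6181,87.4801) → (120.1753,82.8175) → (130.4368,36.1471) → (89.2216,11.9659), returning to the start.

Shape 2 is a line segment drawn with `<polyline>`. Its stroke #ff00ff means engrave at S272, F3603. After flipping Y the toolpath is (57.4052,71.4695) → (6.8429,139.7889).

(Gcodetools for Inkscape — laser output)
G21
G90
G0 X89.2216 Y11.9659
M4 S460
G01 X53.4877 Y43.6915 F2088
G01 X72.6181 Y87.4801 F2088
G01 X120.1753 Y82.8175 F2088
G01 X130.4368 Y36.1471 F2088
G01 X89.2216 Y11.9659 F2088
M5
G0 X57.4052 Y71.4695
M4 S272
G01 X6.8429 Y139.7889 F3603
M5
G0 X0.0000 Y0.0000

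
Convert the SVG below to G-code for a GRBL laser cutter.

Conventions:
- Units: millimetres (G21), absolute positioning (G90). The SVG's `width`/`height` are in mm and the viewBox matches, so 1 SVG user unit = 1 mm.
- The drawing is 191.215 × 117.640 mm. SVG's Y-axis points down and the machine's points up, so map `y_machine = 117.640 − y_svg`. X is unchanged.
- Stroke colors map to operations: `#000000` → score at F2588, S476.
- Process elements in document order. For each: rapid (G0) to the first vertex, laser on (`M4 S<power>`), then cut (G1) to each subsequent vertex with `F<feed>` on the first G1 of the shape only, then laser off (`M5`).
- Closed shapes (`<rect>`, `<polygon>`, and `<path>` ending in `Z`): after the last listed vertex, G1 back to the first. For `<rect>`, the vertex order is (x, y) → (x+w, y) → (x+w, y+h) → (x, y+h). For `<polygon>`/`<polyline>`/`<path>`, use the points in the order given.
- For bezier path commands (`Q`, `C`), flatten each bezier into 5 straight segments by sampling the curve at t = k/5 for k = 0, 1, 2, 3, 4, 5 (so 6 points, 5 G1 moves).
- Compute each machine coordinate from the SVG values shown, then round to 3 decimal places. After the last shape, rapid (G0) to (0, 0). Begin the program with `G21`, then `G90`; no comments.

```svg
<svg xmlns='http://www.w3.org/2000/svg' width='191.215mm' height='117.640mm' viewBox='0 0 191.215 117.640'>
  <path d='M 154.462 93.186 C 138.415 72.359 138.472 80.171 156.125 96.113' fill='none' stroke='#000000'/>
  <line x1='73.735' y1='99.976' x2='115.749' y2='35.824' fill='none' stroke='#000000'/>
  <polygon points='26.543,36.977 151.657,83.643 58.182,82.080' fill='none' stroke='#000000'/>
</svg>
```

1 u = 1 mm; y_m = 117.640 − y.

[1] `<path>` cubic bezier, #000000→score S476 F2588: (154.462,24.454) → (146.778,33.678) → (143.031,37.012) → (143.292,35.442) → (147.633,29.953) → (156.125,21.527)

[2] `<line>` line segment, #000000→score S476 F2588: (73.735,17.664) → (115.749,81.816)

[3] `<polygon>` closed polygon, #000000→score S476 F2588: (26.543,80.663) → (151.657,33.997) → (58.182,35.560) → (26.543,80.663) (closed)

G21
G90
G0 X154.462 Y24.454
M4 S476
G1 X146.778 Y33.678 F2588
G1 X143.031 Y37.012
G1 X143.292 Y35.442
G1 X147.633 Y29.953
G1 X156.125 Y21.527
M5
G0 X73.735 Y17.664
M4 S476
G1 X115.749 Y81.816 F2588
M5
G0 X26.543 Y80.663
M4 S476
G1 X151.657 Y33.997 F2588
G1 X58.182 Y35.560
G1 X26.543 Y80.663
M5
G0 X0.000 Y0.000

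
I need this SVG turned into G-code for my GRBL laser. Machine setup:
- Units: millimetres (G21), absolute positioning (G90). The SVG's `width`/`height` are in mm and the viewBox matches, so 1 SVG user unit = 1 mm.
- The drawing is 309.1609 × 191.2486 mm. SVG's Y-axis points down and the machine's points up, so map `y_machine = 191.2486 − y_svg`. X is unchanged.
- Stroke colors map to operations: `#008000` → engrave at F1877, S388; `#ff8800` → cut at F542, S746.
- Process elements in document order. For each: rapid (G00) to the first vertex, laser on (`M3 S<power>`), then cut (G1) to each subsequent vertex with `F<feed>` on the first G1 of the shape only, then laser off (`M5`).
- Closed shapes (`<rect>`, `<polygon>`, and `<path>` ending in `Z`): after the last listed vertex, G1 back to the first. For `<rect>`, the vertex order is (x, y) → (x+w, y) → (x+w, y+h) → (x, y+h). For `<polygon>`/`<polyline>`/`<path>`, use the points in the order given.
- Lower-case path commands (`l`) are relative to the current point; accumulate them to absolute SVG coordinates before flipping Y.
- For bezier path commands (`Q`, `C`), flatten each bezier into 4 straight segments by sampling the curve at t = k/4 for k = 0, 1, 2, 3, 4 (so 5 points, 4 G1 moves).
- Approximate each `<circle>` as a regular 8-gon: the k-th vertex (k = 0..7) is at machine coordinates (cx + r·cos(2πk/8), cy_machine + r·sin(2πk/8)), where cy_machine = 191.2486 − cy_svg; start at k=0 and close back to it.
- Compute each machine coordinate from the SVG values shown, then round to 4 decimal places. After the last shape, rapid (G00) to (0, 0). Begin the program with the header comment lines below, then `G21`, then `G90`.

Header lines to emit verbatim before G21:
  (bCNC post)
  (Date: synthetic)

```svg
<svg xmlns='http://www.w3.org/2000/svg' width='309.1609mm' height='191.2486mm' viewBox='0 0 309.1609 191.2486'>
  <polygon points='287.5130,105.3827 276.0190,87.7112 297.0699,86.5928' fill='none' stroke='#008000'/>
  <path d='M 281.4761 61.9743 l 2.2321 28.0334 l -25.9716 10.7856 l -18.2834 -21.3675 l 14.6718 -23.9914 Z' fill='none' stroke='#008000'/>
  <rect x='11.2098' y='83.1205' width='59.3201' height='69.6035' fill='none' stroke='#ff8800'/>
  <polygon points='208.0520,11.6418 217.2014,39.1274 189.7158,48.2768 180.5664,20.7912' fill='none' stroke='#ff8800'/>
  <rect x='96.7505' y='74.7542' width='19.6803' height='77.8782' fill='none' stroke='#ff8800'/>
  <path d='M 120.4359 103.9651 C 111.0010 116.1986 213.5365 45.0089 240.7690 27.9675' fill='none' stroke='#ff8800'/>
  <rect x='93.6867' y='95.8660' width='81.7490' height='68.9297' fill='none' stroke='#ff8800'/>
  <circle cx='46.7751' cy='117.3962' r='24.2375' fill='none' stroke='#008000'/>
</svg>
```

1 u = 1 mm; y_m = 191.2486 − y.

[1] `<polygon>` regular polygon, #008000→engrave S388 F1877: (287.5130,85.8659) → (276.0190,103.5374) → (297.0699,104.6558) → (287.5130,85.8659) (closed)

[2] `<path>` regular polygon, #008000→engrave S388 F1877: (281.4761,129.2743) → (283.7082,101.2409) → (257.7366,90.4553) → (239.4532,111.8228) → (254.1250,135.8142) → (281.4761,129.2743) (closed)

[3] `<rect>` rectangle, #ff8800→cut S746 F542: (11.2098,108.1281) → (70.5299,108.1281) → (70.5299,38.5246) → (11.2098,38.5246) → (11.2098,108.1281) (closed)

[4] `<polygon>` regular polygon, #ff8800→cut S746 F542: (208.0520,179.6068) → (217.2014,152.1212) → (189.7158,142.9718) → (180.5664,170.4574) → (208.0520,179.6068) (closed)

[5] `<rect>` rectangle, #ff8800→cut S746 F542: (96.7505,116.4944) → (116.4308,116.4944) → (116.4308,38.6162) → (96.7505,38.6162) → (96.7505,116.4944) (closed)

[6] `<path>` cubic bezier, #ff8800→cut S746 F542: (120.4359,87.2835) → (131.4280,91.6007) → (166.8522,114.3042) → (209.1515,142.4968) → (240.7690,163.2811)

[7] `<rect>` rectangle, #ff8800→cut S746 F542: (93.6867,95.3826) → (175.4357,95.3826) → (175.4357,26.4529) → (93.6867,26.4529) → (93.6867,95.3826) (closed)

[8] `<circle>` circle, #008000→engrave S388 F1877: (71.0126,73.8524) → (63.9136,90.9909) → (46.7751,98.0899) → (29.6366,90.9909) → (22.5376,73.8524) → (29.6366,56.7139) → (46.7751,49.6149) → (63.9136,56.7139) → (71.0126,73.8524) (closed)

(bCNC post)
(Date: synthetic)
G21
G90
G00 X287.5130 Y85.8659
M3 S388
G1 X276.0190 Y103.5374 F1877
G1 X297.0699 Y104.6558
G1 X287.5130 Y85.8659
M5
G00 X281.4761 Y129.2743
M3 S388
G1 X283.7082 Y101.2409 F1877
G1 X257.7366 Y90.4553
G1 X239.4532 Y111.8228
G1 X254.1250 Y135.8142
G1 X281.4761 Y129.2743
M5
G00 X11.2098 Y108.1281
M3 S746
G1 X70.5299 Y108.1281 F542
G1 X70.5299 Y38.5246
G1 X11.2098 Y38.5246
G1 X11.2098 Y108.1281
M5
G00 X208.0520 Y179.6068
M3 S746
G1 X217.2014 Y152.1212 F542
G1 X189.7158 Y142.9718
G1 X180.5664 Y170.4574
G1 X208.0520 Y179.6068
M5
G00 X96.7505 Y116.4944
M3 S746
G1 X116.4308 Y116.4944 F542
G1 X116.4308 Y38.6162
G1 X96.7505 Y38.6162
G1 X96.7505 Y116.4944
M5
G00 X120.4359 Y87.2835
M3 S746
G1 X131.4280 Y91.6007 F542
G1 X166.8522 Y114.3042
G1 X209.1515 Y142.4968
G1 X240.7690 Y163.2811
M5
G00 X93.6867 Y95.3826
M3 S746
G1 X175.4357 Y95.3826 F542
G1 X175.4357 Y26.4529
G1 X93.6867 Y26.4529
G1 X93.6867 Y95.3826
M5
G00 X71.0126 Y73.8524
M3 S388
G1 X63.9136 Y90.9909 F1877
G1 X46.7751 Y98.0899
G1 X29.6366 Y90.9909
G1 X22.5376 Y73.8524
G1 X29.6366 Y56.7139
G1 X46.7751 Y49.6149
G1 X63.9136 Y56.7139
G1 X71.0126 Y73.8524
M5
G00 X0.0000 Y0.0000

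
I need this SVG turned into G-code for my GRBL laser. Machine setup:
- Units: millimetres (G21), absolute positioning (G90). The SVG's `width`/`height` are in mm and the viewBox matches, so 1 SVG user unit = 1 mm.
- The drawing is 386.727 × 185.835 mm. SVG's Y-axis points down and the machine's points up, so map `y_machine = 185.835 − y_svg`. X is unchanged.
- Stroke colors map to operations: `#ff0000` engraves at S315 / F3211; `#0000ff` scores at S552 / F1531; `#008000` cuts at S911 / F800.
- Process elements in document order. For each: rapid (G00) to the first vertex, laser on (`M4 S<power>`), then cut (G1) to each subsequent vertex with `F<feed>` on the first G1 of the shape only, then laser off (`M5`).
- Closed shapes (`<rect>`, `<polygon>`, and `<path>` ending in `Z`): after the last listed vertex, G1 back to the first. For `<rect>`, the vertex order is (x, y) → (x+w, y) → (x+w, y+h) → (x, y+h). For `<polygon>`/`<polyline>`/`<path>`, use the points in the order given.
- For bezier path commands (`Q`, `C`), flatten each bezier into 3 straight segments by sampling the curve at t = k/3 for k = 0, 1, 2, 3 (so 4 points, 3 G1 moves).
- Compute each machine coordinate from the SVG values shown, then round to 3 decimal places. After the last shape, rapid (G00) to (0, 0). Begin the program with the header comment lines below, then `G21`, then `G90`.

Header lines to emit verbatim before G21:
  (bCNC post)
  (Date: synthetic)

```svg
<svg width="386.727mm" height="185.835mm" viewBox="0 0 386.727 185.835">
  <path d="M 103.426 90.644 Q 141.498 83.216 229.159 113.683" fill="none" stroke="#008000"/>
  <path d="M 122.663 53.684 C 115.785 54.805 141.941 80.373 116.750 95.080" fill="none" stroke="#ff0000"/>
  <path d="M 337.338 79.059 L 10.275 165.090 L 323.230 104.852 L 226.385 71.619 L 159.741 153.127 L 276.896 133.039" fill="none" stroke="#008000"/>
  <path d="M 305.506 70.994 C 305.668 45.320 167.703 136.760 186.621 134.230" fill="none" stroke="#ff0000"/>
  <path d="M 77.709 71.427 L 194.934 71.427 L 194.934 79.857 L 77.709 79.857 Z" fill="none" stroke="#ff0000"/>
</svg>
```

(bCNC post)
(Date: synthetic)
G21
G90
G00 X103.426 Y95.191
M4 S911
G1 X134.317 Y95.932 F800
G1 X176.228 Y88.253
G1 X229.159 Y72.152
M5
G00 X122.663 Y132.151
M4 S315
G1 X123.671 Y124.189 F3211
G1 X127.951 Y107.775
G1 X116.750 Y90.755
M5
G00 X337.338 Y106.776
M4 S911
G1 X10.275 Y20.745 F800
G1 X323.230 Y80.983
G1 X226.385 Y114.216
G1 X159.741 Y32.708
G1 X276.896 Y52.796
M5
G00 X305.506 Y114.841
M4 S315
G1 X270.552 Y109.295 F3211
G1 X209.071 Y72.580
G1 X186.621 Y51.605
M5
G00 X77.709 Y114.408
M4 S315
G1 X194.934 Y114.408 F3211
G1 X194.934 Y105.978
G1 X77.709 Y105.978
G1 X77.709 Y114.408
M5
G00 X0.000 Y0.000

Since the viewBox matches the mm dimensions, user units are millimetres directly. The only transform is the Y-flip y_m = 185.835 − y_svg.

Shape 1 is a quadratic bezier drawn with `<path>`. Its stroke #008000 means cut at S911, F800. After flipping Y the toolpath is (103.426,95.191) → (134.317,95.932) → (176.228,88.253) → (229.159,72.152).

Shape 2 is a cubic bezier drawn with `<path>`. Its stroke #ff0000 means engrave at S315, F3211. After flipping Y the toolpath is (122.663,132.151) → (123.671,124.189) → (127.951,107.775) → (116.750,90.755).

Shape 3 is a open polyline drawn with `<path>`. Its stroke #008000 means cut at S911, F800. After flipping Y the toolpath is (337.338,106.776) → (10.275,20.745) → (323.230,80.983) → (226.385,114.216) → (159.741,32.708) → (276.896,52.796).

Shape 4 is a cubic bezier drawn with `<path>`. Its stroke #ff0000 means engrave at S315, F3211. After flipping Y the toolpath is (305.506,114.841) → (270.552,109.295) → (209.071,72.580) → (186.621,51.605).

Shape 5 is a rectangle drawn with `<path>`. Its stroke #ff0000 means engrave at S315, F3211. After flipping Y the toolpath is (77.709,114.408) → (194.934,114.408) → (194.934,105.978) → (77.709,105.978) → (77.709,114.408), returning to the start.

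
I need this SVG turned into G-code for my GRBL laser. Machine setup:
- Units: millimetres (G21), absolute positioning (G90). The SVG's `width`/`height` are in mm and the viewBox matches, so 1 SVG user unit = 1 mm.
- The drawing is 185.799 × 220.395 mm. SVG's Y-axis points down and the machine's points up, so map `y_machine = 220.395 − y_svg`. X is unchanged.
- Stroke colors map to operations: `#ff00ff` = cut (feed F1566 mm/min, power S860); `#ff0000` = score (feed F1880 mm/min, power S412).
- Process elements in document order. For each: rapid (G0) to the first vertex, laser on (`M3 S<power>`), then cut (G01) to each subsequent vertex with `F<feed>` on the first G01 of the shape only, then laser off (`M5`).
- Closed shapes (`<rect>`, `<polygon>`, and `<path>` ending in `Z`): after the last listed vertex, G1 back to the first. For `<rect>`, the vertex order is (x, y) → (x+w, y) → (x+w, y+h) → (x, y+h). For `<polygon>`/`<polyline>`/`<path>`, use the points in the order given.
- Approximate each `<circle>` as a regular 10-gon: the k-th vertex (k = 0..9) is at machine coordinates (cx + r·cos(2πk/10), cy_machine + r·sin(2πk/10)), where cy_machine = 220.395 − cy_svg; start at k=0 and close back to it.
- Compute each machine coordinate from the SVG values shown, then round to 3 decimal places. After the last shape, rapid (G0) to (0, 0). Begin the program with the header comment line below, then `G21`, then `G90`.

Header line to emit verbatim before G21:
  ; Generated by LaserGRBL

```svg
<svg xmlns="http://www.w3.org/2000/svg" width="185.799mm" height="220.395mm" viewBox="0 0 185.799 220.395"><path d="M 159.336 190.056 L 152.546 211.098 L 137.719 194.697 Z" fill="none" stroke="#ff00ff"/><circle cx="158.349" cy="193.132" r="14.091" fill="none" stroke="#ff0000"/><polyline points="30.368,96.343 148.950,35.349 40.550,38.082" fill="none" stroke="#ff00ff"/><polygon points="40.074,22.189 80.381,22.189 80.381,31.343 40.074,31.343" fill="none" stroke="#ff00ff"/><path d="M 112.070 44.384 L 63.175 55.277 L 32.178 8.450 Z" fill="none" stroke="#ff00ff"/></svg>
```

; Generated by LaserGRBL
G21
G90
G0 X159.336 Y30.339
M3 S860
G01 X152.546 Y9.297 F1566
G01 X137.719 Y25.698
G01 X159.336 Y30.339
M5
G0 X172.440 Y27.263
M3 S412
G01 X169.749 Y35.545 F1880
G01 X162.703 Y40.664
G01 X153.995 Y40.664
G01 X146.949 Y35.545
G01 X144.258 Y27.263
G01 X146.949 Y18.981
G01 X153.995 Y13.862
G01 X162.703 Y13.862
G01 X169.749 Y18.981
G01 X172.440 Y27.263
M5
G0 X30.368 Y124.052
M3 S860
G01 X148.950 Y185.046 F1566
G01 X40.550 Y182.313
M5
G0 X40.074 Y198.206
M3 S860
G01 X80.381 Y198.206 F1566
G01 X80.381 Y189.052
G01 X40.074 Y189.052
G01 X40.074 Y198.206
M5
G0 X112.070 Y176.011
M3 S860
G01 X63.175 Y165.118 F1566
G01 X32.178 Y211.945
G01 X112.070 Y176.011
M5
G0 X0.000 Y0.000

1 u = 1 mm; y_m = 220.395 − y.

[1] `<path>` regular polygon, #ff00ff→cut S860 F1566: (159.336,30.339) → (152.546,9.297) → (137.719,25.698) → (159.336,30.339) (closed)

[2] `<circle>` circle, #ff0000→score S412 F1880: (172.440,27.263) → (169.749,35.545) → (162.703,40.664) → (153.995,40.664) → (146.949,35.545) → (144.258,27.263) → (146.949,18.981) → (153.995,13.862) → (162.703,13.862) → (169.749,18.981) → (172.440,27.263) (closed)

[3] `<polyline>` open polyline, #ff00ff→cut S860 F1566: (30.368,124.052) → (148.950,185.046) → (40.550,182.313)

[4] `<polygon>` rectangle, #ff00ff→cut S860 F1566: (40.074,198.206) → (80.381,198.206) → (80.381,189.052) → (40.074,189.052) → (40.074,198.206) (closed)

[5] `<path>` closed polygon, #ff00ff→cut S860 F1566: (112.070,176.011) → (63.175,165.118) → (32.178,211.945) → (112.070,176.011) (closed)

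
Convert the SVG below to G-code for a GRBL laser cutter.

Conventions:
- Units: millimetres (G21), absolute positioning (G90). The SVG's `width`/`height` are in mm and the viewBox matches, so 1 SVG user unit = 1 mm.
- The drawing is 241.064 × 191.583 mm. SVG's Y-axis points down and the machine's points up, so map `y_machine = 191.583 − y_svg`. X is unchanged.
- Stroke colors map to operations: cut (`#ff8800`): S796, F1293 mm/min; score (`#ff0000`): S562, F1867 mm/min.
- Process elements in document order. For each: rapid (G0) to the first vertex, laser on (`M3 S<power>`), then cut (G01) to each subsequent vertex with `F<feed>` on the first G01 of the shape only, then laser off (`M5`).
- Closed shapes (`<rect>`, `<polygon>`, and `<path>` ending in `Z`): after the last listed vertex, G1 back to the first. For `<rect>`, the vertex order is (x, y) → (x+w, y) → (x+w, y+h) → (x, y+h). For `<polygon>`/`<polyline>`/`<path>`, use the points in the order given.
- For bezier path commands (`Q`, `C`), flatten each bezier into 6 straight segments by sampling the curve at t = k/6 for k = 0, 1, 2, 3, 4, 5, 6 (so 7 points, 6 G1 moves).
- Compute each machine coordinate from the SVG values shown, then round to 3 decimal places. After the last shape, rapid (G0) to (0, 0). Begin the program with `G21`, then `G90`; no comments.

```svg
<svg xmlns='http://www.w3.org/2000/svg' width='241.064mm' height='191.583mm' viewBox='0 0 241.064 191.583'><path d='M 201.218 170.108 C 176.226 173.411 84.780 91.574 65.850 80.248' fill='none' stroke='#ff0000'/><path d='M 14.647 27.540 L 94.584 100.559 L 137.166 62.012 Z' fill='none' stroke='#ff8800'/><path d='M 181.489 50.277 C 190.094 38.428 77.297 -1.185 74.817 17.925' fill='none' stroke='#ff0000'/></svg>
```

G21
G90
G0 X201.218 Y21.475
M3 S562
G01 X183.828 Y26.198 F1867
G01 X159.222 Y40.787
G01 X131.261 Y60.919
G01 X103.805 Y82.270
G01 X80.715 Y100.517
G01 X65.850 Y111.335
M5
G0 X14.647 Y164.043
M3 S796
G01 X94.584 Y91.024 F1293
G01 X137.166 Y129.571
G01 X14.647 Y164.043
M5
G0 X181.489 Y141.306
M3 S562
G01 X176.747 Y149.144 F1867
G01 X158.209 Y159.206
G01 X132.310 Y169.092
G01 X105.487 Y176.397
G01 X84.177 Y178.720
G01 X74.817 Y173.658
M5
G0 X0.000 Y0.000

Since the viewBox matches the mm dimensions, user units are millimetres directly. The only transform is the Y-flip y_m = 191.583 − y_svg.

Shape 1 is a cubic bezier drawn with `<path>`. Its stroke #ff0000 means score at S562, F1867. After flipping Y the toolpath is (201.218,21.475) → (183.828,26.198) → (159.222,40.787) → (131.261,60.919) → (103.805,82.270) → (80.715,100.517) → (65.850,111.335).

Shape 2 is a closed polygon drawn with `<path>`. Its stroke #ff8800 means cut at S796, F1293. After flipping Y the toolpath is (14.647,164.043) → (94.584,91.024) → (137.166,129.571) → (14.647,164.043), returning to the start.

Shape 3 is a cubic bezier drawn with `<path>`. Its stroke #ff0000 means score at S562, F1867. After flipping Y the toolpath is (181.489,141.306) → (176.747,149.144) → (158.209,159.206) → (132.310,169.092) → (105.487,176.397) → (84.177,178.720) → (74.817,173.658).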